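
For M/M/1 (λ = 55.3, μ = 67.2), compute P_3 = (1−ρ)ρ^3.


ρ = 55.3/67.2 = 0.8229
P_n = (1−ρ)·ρ^n = (1 − 0.8229)·0.8229^3 = 0.1771·0.557272 = 0.098684

Final: 0.098684


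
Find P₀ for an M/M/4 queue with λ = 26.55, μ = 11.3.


a = λ/μ = 26.55/11.3 = 2.3496; ρ = a/c = 0.5874
Σ_{k=0}^{3} a^k/k! (terms k=0..3) = 1.00000 + 2.34956 + 2.76021 + 2.16176 = 8.27153
Tail: a^4/(4!(1−ρ)) = 30.47504/(24·0.4126) = 3.07746
P₀ = 1/(8.27153 + 3.07746) = 1/11.34899 = 0.088114

Final: 0.088114


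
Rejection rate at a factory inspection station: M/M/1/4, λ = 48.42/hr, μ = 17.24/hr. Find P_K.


ρ = λ/μ = 48.42/17.24 = 2.8086
P_K = (1−ρ)ρ^K/(1−ρ^(K+1)) = (-1.8086·62.222878)/(1 − 174.758222)
= -112.535344/-173.758222 = 0.647655

Final: 0.647655


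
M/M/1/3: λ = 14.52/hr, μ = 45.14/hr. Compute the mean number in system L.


ρ = 14.52/45.14 = 0.3217
L = ρ[1 − (K+1)ρ^K + Kρ^(K+1)] / [(1−ρ)(1−ρ^(K+1))]
Numerator: 0.3217·(1 − 4·0.033282 + 3·0.010706) = 0.289174
Denominator: (0.6783)·(0.989294) = 0.671072
L = 0.289174/0.671072 = 0.4309

Final: 0.4309


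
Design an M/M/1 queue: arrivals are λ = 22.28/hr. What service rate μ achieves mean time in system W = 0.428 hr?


W = 1/(μ−λ) ⇒ μ − λ = 1/W = 1/0.428 = 2.3364
μ = λ + 1/W = 22.28 + 2.3364 = 24.6164 per hr

Final: 24.6164 /hr


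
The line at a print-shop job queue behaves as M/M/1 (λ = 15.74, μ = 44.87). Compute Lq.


ρ = 15.74/44.87 = 0.3508
Lq = ρ²/(1−ρ) = 0.1231/0.6492 = 0.1895

Final: 0.1895


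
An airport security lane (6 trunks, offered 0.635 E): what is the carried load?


B(6,0.635) = 0.00004825 (Erlang-B)
Carried load = a(1 − B) = 0.635·(1 − 0.00004825) = 0.635·0.999952 = 0.6350 E

Final: 0.6350 Erlangs


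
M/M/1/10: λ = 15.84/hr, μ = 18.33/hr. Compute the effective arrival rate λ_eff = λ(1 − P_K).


ρ = 0.8642; P_K = (1−ρ)ρ^10/(1−ρ^11) = 0.039468
λ_eff = λ(1 − P_K) = 15.84·(1 − 0.039468) = 15.84·0.960532 = 15.2148 /hr

Final: 15.2148 /hr


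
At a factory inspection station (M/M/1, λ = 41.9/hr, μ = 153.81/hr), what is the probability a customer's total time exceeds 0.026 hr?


W ~ Exponential(μ−λ) for M/M/1.
μ − λ = 153.81 − 41.9 = 111.9100
P(W > t) = e^{−(μ−λ)t} = e^{−2.9097} = 0.054494

Final: 0.054494


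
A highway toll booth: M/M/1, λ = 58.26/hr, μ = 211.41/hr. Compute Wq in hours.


ρ = 58.26/211.41 = 0.2756
Wq = ρ/(μ−λ) = 0.2756/(211.41 − 58.26) = 0.2756/153.15 = 0.001799 hr

Final: 0.001799 hr


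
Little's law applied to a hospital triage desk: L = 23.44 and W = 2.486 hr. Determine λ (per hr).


λ = L/W = 23.44/2.486 = 9.4288 /hr

Final: 9.4288 /hr


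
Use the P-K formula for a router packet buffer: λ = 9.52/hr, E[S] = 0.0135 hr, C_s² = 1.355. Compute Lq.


ρ = λ·E[S] = 9.52·0.0135 = 0.1285
Lq = ρ²(1+C_s²)/(2(1−ρ)) = 0.01652·(1+1.355)/(2·0.8715)
= 0.01652·2.3550/1.7430 = 0.02232

Final: 0.02232


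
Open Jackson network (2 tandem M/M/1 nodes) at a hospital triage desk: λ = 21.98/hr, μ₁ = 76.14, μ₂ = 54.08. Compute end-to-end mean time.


Each node sees arrival rate λ = 21.98/hr (tandem ⇒ throughput preserved).
W₁ = 1/(μ₁−λ) = 1/(76.14−21.98) = 0.01846 hr
W₂ = 1/(μ₂−λ) = 1/(54.08−21.98) = 0.03115 hr
W_total = W₁ + W₂ = 0.01846 + 0.03115 = 0.04962 hr

Final: 0.04962 hr


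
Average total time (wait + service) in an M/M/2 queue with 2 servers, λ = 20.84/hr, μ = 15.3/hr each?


a = 1.3621; ρ = 0.6810; P₀ = 0.189736
Lq = P₀·a^c·ρ/(c!(1−ρ)²) = 1.17829
Wq = Lq/λ = 1.17829/20.84 = 0.05654 hr
W = Wq + 1/μ = 0.05654 + 0.06536 = 0.12190 hr

Final: 0.12190 hr


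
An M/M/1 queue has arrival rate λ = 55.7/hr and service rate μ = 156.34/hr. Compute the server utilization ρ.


ρ = λ/μ = 55.7/156.34 = 0.3563

Final: 0.3563


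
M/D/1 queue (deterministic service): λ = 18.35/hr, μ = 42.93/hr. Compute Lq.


ρ = 18.35/42.93 = 0.4274
M/D/1: Lq = ρ²/(2(1−ρ)) = 0.1827/(2·0.5726) = 0.15955

Final: 0.15955


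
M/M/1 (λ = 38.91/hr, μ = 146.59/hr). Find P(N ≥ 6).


ρ = 38.91/146.59 = 0.2654
P(N ≥ n) = ρ^n = 0.2654^6 = 0.0003497

Final: 0.0003497


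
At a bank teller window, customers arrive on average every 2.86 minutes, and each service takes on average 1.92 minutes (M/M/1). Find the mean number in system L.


λ = 60/2.86 = 20.9790 /hr
μ = 60/1.92 = 31.2500 /hr
ρ = λ/μ = 20.9790/31.2500 = 0.6713
L = ρ/(1−ρ) = 0.6713/0.3287 = 2.0426

Final: 2.0426


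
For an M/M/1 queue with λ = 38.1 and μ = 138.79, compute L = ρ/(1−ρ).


ρ = λ/μ = 38.1/138.79 = 0.2745
L = ρ/(1−ρ) = 0.2745/(1 − 0.2745) = 0.2745/0.7255 = 0.3784

Final: 0.3784


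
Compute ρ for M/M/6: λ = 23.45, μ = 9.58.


ρ = λ/(cμ) = 23.45/(6·9.58) = 23.45/57.48 = 0.4080

Final: 0.4080


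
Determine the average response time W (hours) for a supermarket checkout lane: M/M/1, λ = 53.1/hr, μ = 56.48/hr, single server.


W = 1/(μ−λ) = 1/(56.48 − 53.1) = 1/3.38 = 0.2959 hr

Final: 0.2959 hr


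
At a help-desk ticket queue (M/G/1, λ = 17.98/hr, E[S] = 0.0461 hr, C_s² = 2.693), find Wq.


ρ = λ·E[S] = 17.98·0.0461 = 0.8289
E[S²] = E[S]²(1+C_s²) = 0.0461²·(1+2.693) = 0.007848
Wq = λ·E[S²]/(2(1−ρ)) = 17.98·0.007848/(2·0.1711) = 0.41232 hr

Final: 0.41232 hr


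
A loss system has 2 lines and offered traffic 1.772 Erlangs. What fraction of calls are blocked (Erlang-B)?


B(c,a) = (a^c/c!) / Σ_{k=0}^{c} a^k/k!
a^2/2! = 1.569992
Σ terms (k=0..2): 1.00000 + 1.77200 + 1.56999 = 4.341992
B = 1.569992/4.341992 = 0.361583

Final: 0.361583


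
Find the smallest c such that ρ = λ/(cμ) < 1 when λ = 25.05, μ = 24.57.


Stability requires cμ > λ ⇔ c > λ/μ.
λ/μ = 25.05/24.57 = 1.0195
Minimum integer c = ⌊1.0195⌋ + 1 = 2
Check: 2·24.57 = 49.14 > 25.05, while 1·24.57 = 24.57 ≤ 25.05

Final: 2 servers


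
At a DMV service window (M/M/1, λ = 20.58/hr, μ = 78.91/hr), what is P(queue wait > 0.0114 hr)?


ρ = 20.58/78.91 = 0.2608
P(Wq > t) = ρ·e^{−(μ−λ)t} = 0.2608·e^{−0.6650}
= 0.2608·0.514293 = 0.134129

Final: 0.134129


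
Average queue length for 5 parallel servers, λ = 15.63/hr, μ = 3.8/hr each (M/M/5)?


a = λ/μ = 4.1132; ρ = a/5 = 0.8226
P₀ = 0.010822
Lq = P₀·a^c·ρ / (c!·(1−ρ)²) = 0.010822·1177.27225·0.8226/(120·0.03146)
= 2.77613

Final: 2.77613


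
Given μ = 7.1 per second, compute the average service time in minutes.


Mean service time = 1/μ = 1/7.1 second = 0.14085 second
In minutes: 0.14085 × 0.0166667 = 0.002347 min

Final: 0.002347 min


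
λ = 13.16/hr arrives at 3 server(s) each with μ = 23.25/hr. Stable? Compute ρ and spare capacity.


Total capacity cμ = 3·23.25 = 69.75/hr
ρ = λ/(cμ) = 13.16/69.75 = 0.1887
Stable ⇔ ρ < 1: YES
Spare capacity = cμ − λ = 69.75 − 13.16 = 56.59/hr

Final: ρ = 0.1887; stable; margin = 56.59/hr


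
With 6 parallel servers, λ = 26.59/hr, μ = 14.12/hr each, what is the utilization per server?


ρ = λ/(cμ) = 26.59/(6·14.12) = 26.59/84.72 = 0.3139

Final: 0.3139


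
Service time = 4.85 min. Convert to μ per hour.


μ = 1/(service time) in consistent units.
1 hour = 60 min, so μ = 60/4.85 = 12.3711 per hour

Final: 12.3711 /hr


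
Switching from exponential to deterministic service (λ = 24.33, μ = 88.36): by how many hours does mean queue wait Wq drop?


ρ = 24.33/88.36 = 0.2754
Wq(M/M/1) = ρ/(μ−λ) = 0.2754/64.03 = 0.004300 hr
Wq(M/D/1) = ρ/(2(μ−λ)) = 0.002150 hr
Savings = 0.004300 − 0.002150 = 0.002150 hr

Final: 0.002150 hr


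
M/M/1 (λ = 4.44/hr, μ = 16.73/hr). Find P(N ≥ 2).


ρ = 4.44/16.73 = 0.2654
P(N ≥ n) = ρ^n = 0.2654^2 = 0.070433

Final: 0.070433


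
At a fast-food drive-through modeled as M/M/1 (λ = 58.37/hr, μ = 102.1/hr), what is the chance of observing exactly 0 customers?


ρ = 58.37/102.1 = 0.5717
P_n = (1−ρ)·ρ^n = (1 − 0.5717)·0.5717^0 = 0.4283·1.000000 = 0.428306

Final: 0.428306


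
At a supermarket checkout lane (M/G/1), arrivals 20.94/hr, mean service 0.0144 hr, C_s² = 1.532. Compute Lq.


ρ = λ·E[S] = 20.94·0.0144 = 0.3015
Lq = ρ²(1+C_s²)/(2(1−ρ)) = 0.09092·(1+1.532)/(2·0.6985)
= 0.09092·2.5320/1.3969 = 0.16480

Final: 0.16480


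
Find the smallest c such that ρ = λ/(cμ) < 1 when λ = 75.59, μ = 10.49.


Stability requires cμ > λ ⇔ c > λ/μ.
λ/μ = 75.59/10.49 = 7.2059
Minimum integer c = ⌊7.2059⌋ + 1 = 8
Check: 8·10.49 = 83.92 > 75.59, while 7·10.49 = 73.43 ≤ 75.59

Final: 8 servers


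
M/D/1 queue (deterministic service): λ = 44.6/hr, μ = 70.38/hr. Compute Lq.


ρ = 44.6/70.38 = 0.6337
M/D/1: Lq = ρ²/(2(1−ρ)) = 0.4016/(2·0.3663) = 0.54816

Final: 0.54816


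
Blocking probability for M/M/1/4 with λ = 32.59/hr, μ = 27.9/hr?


ρ = λ/μ = 32.59/27.9 = 1.1681
P_K = (1−ρ)ρ^K/(1−ρ^(K+1)) = (-0.1681·1.861747)/(1 − 2.174707)
= -0.312960/-1.174707 = 0.266416

Final: 0.266416


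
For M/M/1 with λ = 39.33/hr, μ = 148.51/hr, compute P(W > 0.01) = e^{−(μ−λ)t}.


W ~ Exponential(μ−λ) for M/M/1.
μ − λ = 148.51 − 39.33 = 109.1800
P(W > t) = e^{−(μ−λ)t} = e^{−1.0918} = 0.335612

Final: 0.335612


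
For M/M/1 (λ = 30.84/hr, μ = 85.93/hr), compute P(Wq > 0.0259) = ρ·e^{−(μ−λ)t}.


ρ = 30.84/85.93 = 0.3589
P(Wq > t) = ρ·e^{−(μ−λ)t} = 0.3589·e^{−1.4268}
= 0.3589·0.240068 = 0.086160

Final: 0.086160


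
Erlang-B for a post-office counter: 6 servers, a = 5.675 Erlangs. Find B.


B(c,a) = (a^c/c!) / Σ_{k=0}^{c} a^k/k!
a^6/6! = 46.394094
Σ terms (k=0..6): 1.00000 + 5.67500 + 16.10281 + 30.46115 + 43.21676 + 49.05102 + 46.39409 = 191.900847
B = 46.394094/191.900847 = 0.241761

Final: 0.241761


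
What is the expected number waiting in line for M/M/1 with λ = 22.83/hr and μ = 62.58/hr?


ρ = 22.83/62.58 = 0.3648
Lq = ρ²/(1−ρ) = 0.1331/0.6352 = 0.2095

Final: 0.2095


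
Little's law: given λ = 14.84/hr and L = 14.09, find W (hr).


W = L/λ = 14.09/14.84 = 0.9495 hr

Final: 0.9495 hr


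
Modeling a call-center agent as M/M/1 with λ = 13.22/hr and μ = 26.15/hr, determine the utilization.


ρ = λ/μ = 13.22/26.15 = 0.5055

Final: 0.5055


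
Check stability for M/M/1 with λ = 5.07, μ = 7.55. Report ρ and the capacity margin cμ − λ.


Total capacity cμ = 1·7.55 = 7.55/hr
ρ = λ/(cμ) = 5.07/7.55 = 0.6715
Stable ⇔ ρ < 1: YES
Spare capacity = cμ − λ = 7.55 − 5.07 = 2.48/hr

Final: ρ = 0.6715; stable; margin = 2.48/hr


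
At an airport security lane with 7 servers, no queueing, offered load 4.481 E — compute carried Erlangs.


B(7,4.481) = 0.089066 (Erlang-B)
Carried load = a(1 − B) = 4.481·(1 − 0.089066) = 4.481·0.910934 = 4.0819 E

Final: 4.0819 Erlangs


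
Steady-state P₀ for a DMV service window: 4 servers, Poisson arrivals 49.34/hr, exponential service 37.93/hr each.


a = λ/μ = 49.34/37.93 = 1.3008; ρ = a/c = 0.3252
Σ_{k=0}^{3} a^k/k! (terms k=0..3) = 1.00000 + 1.30082 + 0.84606 + 0.36686 = 3.51374
Tail: a^4/(4!(1−ρ)) = 2.86329/(24·0.6748) = 0.17680
P₀ = 1/(3.51374 + 0.17680) = 1/3.69054 = 0.270963

Final: 0.270963


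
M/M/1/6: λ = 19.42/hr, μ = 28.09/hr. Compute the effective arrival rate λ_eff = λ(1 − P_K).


ρ = 0.6913; P_K = (1−ρ)ρ^6/(1−ρ^7) = 0.036454
λ_eff = λ(1 − P_K) = 19.42·(1 − 0.036454) = 19.42·0.963546 = 18.7121 /hr

Final: 18.7121 /hr


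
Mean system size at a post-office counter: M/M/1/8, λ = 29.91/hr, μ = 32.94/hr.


ρ = 29.91/32.94 = 0.9080
L = ρ[1 − (K+1)ρ^K + Kρ^(K+1)] / [(1−ρ)(1−ρ^(K+1))]
Numerator: 0.9080·(1 − 9·0.462107 + 8·0.419600) = 0.179638
Denominator: (0.09199)·(0.580400) = 0.053388
L = 0.179638/0.053388 = 3.3647

Final: 3.3647


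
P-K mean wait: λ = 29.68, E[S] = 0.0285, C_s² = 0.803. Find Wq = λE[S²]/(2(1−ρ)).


ρ = λ·E[S] = 29.68·0.0285 = 0.8459
E[S²] = E[S]²(1+C_s²) = 0.0285²·(1+0.803) = 0.001464
Wq = λ·E[S²]/(2(1−ρ)) = 29.68·0.001464/(2·0.1541) = 0.14101 hr

Final: 0.14101 hr


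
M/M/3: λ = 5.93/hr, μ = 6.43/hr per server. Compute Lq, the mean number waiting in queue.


a = λ/μ = 0.9222; ρ = a/3 = 0.3074
P₀ = 0.394281
Lq = P₀·a^c·ρ / (c!·(1−ρ)²) = 0.394281·0.78439·0.3074/(6·0.47968)
= 0.03303

Final: 0.03303


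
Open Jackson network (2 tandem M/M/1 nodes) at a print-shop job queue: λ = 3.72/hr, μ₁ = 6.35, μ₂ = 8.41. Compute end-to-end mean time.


Each node sees arrival rate λ = 3.72/hr (tandem ⇒ throughput preserved).
W₁ = 1/(μ₁−λ) = 1/(6.35−3.72) = 0.38023 hr
W₂ = 1/(μ₂−λ) = 1/(8.41−3.72) = 0.21322 hr
W_total = W₁ + W₂ = 0.38023 + 0.21322 = 0.59345 hr

Final: 0.59345 hr


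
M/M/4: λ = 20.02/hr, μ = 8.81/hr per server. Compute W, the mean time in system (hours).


a = 2.2724; ρ = 0.5681; P₀ = 0.096315
Lq = P₀·a^c·ρ/(c!(1−ρ)²) = 0.32591
Wq = Lq/λ = 0.32591/20.02 = 0.01628 hr
W = Wq + 1/μ = 0.01628 + 0.11351 = 0.12979 hr

Final: 0.12979 hr


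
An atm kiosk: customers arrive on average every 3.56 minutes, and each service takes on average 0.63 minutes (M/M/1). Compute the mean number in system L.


λ = 60/3.56 = 16.8539 /hr
μ = 60/0.63 = 95.2381 /hr
ρ = λ/μ = 16.8539/95.2381 = 0.1770
L = ρ/(1−ρ) = 0.1770/0.8230 = 0.2150

Final: 0.2150


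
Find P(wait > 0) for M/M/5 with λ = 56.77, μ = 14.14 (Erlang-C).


a = λ/μ = 4.0149; ρ = a/5 = 0.8030
P₀ = 0.012689 (from M/M/c formula)
C(c,a) = [a^c/(c!(1−ρ))]·P₀ = [1043.15159/(120·0.1970)]·0.012689
= 44.11990·0.012689 = 0.559853

Final: 0.559853


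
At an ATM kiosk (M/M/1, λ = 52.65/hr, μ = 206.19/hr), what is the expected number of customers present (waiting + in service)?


ρ = λ/μ = 52.65/206.19 = 0.2553
L = ρ/(1−ρ) = 0.2553/(1 − 0.2553) = 0.2553/0.7447 = 0.3429

Final: 0.3429


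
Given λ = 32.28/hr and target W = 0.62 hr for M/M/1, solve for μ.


W = 1/(μ−λ) ⇒ μ − λ = 1/W = 1/0.62 = 1.6129
μ = λ + 1/W = 32.28 + 1.6129 = 33.8929 per hr

Final: 33.8929 /hr


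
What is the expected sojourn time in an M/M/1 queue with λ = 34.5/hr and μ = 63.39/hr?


W = 1/(μ−λ) = 1/(63.39 − 34.5) = 1/28.89 = 0.03461 hr

Final: 0.03461 hr


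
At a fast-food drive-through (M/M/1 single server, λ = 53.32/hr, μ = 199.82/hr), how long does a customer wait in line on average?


ρ = 53.32/199.82 = 0.2668
Wq = ρ/(μ−λ) = 0.2668/(199.82 − 53.32) = 0.2668/146.50 = 0.001821 hr

Final: 0.001821 hr


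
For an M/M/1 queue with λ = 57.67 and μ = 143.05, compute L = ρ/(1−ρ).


ρ = λ/μ = 57.67/143.05 = 0.4031
L = ρ/(1−ρ) = 0.4031/(1 − 0.4031) = 0.4031/0.5969 = 0.6755

Final: 0.6755


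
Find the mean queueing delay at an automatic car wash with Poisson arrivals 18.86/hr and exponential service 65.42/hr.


ρ = 18.86/65.42 = 0.2883
Wq = ρ/(μ−λ) = 0.2883/(65.42 − 18.86) = 0.2883/46.56 = 0.006192 hr

Final: 0.006192 hr


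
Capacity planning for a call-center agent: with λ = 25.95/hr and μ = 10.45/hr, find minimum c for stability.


Stability requires cμ > λ ⇔ c > λ/μ.
λ/μ = 25.95/10.45 = 2.4833
Minimum integer c = ⌊2.4833⌋ + 1 = 3
Check: 3·10.45 = 31.35 > 25.95, while 2·10.45 = 20.90 ≤ 25.95

Final: 3 servers


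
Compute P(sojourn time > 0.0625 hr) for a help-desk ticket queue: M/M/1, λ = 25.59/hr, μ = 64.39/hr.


W ~ Exponential(μ−λ) for M/M/1.
μ − λ = 64.39 − 25.59 = 38.8000
P(W > t) = e^{−(μ−λ)t} = e^{−2.4250} = 0.088478

Final: 0.088478


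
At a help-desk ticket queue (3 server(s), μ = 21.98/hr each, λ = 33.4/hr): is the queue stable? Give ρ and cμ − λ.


Total capacity cμ = 3·21.98 = 65.94/hr
ρ = λ/(cμ) = 33.4/65.94 = 0.5065
Stable ⇔ ρ < 1: YES
Spare capacity = cμ − λ = 65.94 − 33.4 = 32.54/hr

Final: ρ = 0.5065; stable; margin = 32.54/hr


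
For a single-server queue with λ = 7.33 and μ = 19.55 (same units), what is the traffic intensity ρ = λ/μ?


ρ = λ/μ = 7.33/19.55 = 0.3749

Final: 0.3749


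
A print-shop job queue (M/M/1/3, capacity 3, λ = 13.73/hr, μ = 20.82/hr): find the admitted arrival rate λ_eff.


ρ = 0.6595; P_K = (1−ρ)ρ^3/(1−ρ^4) = 0.120444
λ_eff = λ(1 − P_K) = 13.73·(1 − 0.120444) = 13.73·0.879556 = 12.0763 /hr

Final: 12.0763 /hr


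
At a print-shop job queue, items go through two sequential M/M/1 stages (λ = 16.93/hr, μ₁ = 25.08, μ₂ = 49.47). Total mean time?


Each node sees arrival rate λ = 16.93/hr (tandem ⇒ throughput preserved).
W₁ = 1/(μ₁−λ) = 1/(25.08−16.93) = 0.12270 hr
W₂ = 1/(μ₂−λ) = 1/(49.47−16.93) = 0.03073 hr
W_total = W₁ + W₂ = 0.12270 + 0.03073 = 0.15343 hr

Final: 0.15343 hr


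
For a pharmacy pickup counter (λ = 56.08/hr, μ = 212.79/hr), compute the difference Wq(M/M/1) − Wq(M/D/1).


ρ = 56.08/212.79 = 0.2635
Wq(M/M/1) = ρ/(μ−λ) = 0.2635/156.71 = 0.001682 hr
Wq(M/D/1) = ρ/(2(μ−λ)) = 0.0008409 hr
Savings = 0.001682 − 0.0008409 = 0.0008409 hr

Final: 0.0008409 hr


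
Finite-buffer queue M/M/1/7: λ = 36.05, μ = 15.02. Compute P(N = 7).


ρ = λ/μ = 36.05/15.02 = 2.4001
P_K = (1−ρ)ρ^K/(1−ρ^(K+1)) = (-1.4001·458.825297)/(1 − 1101.241809)
= -642.416512/-1100.241809 = 0.583887

Final: 0.583887


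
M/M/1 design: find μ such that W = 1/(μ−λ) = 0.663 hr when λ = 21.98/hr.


W = 1/(μ−λ) ⇒ μ − λ = 1/W = 1/0.663 = 1.5083
μ = λ + 1/W = 21.98 + 1.5083 = 23.4883 per hr

Final: 23.4883 /hr


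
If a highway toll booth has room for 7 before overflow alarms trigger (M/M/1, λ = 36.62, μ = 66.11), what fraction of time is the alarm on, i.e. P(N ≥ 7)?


ρ = 36.62/66.11 = 0.5539
P(N ≥ n) = ρ^n = 0.5539^7 = 0.016001

Final: 0.016001


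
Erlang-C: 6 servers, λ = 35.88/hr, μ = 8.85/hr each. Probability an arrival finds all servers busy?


a = λ/μ = 4.0542; ρ = a/6 = 0.6757
P₀ = 0.015678 (from M/M/c formula)
C(c,a) = [a^c/(c!(1−ρ))]·P₀ = [4440.73627/(720·0.3243)]·0.015678
= 19.01883·0.015678 = 0.298181

Final: 0.298181


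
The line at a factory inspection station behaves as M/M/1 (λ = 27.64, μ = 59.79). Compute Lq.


ρ = 27.64/59.79 = 0.4623
Lq = ρ²/(1−ρ) = 0.2137/0.5377 = 0.3974

Final: 0.3974


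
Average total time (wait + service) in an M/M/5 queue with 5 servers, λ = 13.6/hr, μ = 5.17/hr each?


a = 2.6306; ρ = 0.5261; P₀ = 0.069761
Lq = P₀·a^c·ρ/(c!(1−ρ)²) = 0.17155
Wq = Lq/λ = 0.17155/13.6 = 0.01261 hr
W = Wq + 1/μ = 0.01261 + 0.19342 = 0.20604 hr

Final: 0.20604 hr


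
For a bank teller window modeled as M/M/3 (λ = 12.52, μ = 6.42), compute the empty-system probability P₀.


a = λ/μ = 12.52/6.42 = 1.9502; ρ = a/c = 0.6501
Σ_{k=0}^{2} a^k/k! (terms k=0..2) = 1.00000 + 1.95016 + 1.90155 = 4.85171
Tail: a^3/(3!(1−ρ)) = 7.41665/(6·0.3499) = 3.53226
P₀ = 1/(4.85171 + 3.53226) = 1/8.38397 = 0.119275

Final: 0.119275


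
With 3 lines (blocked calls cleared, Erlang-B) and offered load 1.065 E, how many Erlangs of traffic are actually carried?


B(3,1.065) = 0.071053 (Erlang-B)
Carried load = a(1 − B) = 1.065·(1 − 0.071053) = 1.065·0.928947 = 0.9893 E

Final: 0.9893 Erlangs


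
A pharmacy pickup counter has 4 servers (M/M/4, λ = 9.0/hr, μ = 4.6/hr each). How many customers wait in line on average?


a = λ/μ = 1.9565; ρ = a/4 = 0.4891
P₀ = 0.136726
Lq = P₀·a^c·ρ / (c!·(1−ρ)²) = 0.136726·14.65341·0.4891/(24·0.26099)
= 0.15645

Final: 0.15645


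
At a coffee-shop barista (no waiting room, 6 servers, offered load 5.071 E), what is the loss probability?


B(c,a) = (a^c/c!) / Σ_{k=0}^{c} a^k/k!
a^6/6! = 23.617241
Σ terms (k=0..6): 1.00000 + 5.07100 + 12.85752 + 21.73350 + 27.55264 + 27.94389 + 23.61724 = 119.775783
B = 23.617241/119.775783 = 0.197179

Final: 0.197179


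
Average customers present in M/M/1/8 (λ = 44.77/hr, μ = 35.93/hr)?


ρ = 44.77/35.93 = 1.2460
L = ρ[1 − (K+1)ρ^K + Kρ^(K+1)] / [(1−ρ)(1−ρ^(K+1))]
Numerator: 1.2460·(1 − 9·5.810841 + 8·7.240506) = 8.256810
Denominator: (-0.2460)·(-6.240506) = 1.535376
L = 8.256810/1.535376 = 5.3777

Final: 5.3777


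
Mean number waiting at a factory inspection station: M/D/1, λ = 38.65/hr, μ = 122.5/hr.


ρ = 38.65/122.5 = 0.3155
M/D/1: Lq = ρ²/(2(1−ρ)) = 0.09955/(2·0.6845) = 0.07272

Final: 0.07272


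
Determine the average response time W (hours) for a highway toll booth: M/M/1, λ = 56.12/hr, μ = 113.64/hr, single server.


W = 1/(μ−λ) = 1/(113.64 − 56.12) = 1/57.52 = 0.01739 hr

Final: 0.01739 hr


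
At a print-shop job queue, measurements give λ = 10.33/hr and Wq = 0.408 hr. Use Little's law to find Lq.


Lq = λWq = 10.33·0.408 = 4.2146

Final: 4.2146


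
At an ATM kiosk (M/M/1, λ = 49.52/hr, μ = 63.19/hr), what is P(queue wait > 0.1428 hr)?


ρ = 49.52/63.19 = 0.7837
P(Wq > t) = ρ·e^{−(μ−λ)t} = 0.7837·e^{−1.9521}
= 0.7837·0.141979 = 0.111264

Final: 0.111264


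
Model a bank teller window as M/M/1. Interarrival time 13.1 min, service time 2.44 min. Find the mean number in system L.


λ = 60/13.1 = 4.5802 /hr
μ = 60/2.44 = 24.5902 /hr
ρ = λ/μ = 4.5802/24.5902 = 0.1863
L = ρ/(1−ρ) = 0.1863/0.8137 = 0.2289

Final: 0.2289


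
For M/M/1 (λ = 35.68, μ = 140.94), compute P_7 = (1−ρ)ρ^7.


ρ = 35.68/140.94 = 0.2532
P_n = (1−ρ)·ρ^n = (1 − 0.2532)·0.2532^7 = 0.7468·0.00006664 = 0.00004977

Final: 0.00004977


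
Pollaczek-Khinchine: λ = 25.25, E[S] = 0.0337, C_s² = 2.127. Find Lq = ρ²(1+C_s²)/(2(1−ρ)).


ρ = λ·E[S] = 25.25·0.0337 = 0.8509
Lq = ρ²(1+C_s²)/(2(1−ρ)) = 0.7241·(1+2.127)/(2·0.1491)
= 0.7241·3.1270/0.2981 = 7.59409

Final: 7.59409


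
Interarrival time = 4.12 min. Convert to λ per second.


λ = 1/(interarrival time) in consistent units.
1 second = 0.0166667 min, so λ = 0.0166667/4.12 = 0.004045 per second

Final: 0.004045 /sec


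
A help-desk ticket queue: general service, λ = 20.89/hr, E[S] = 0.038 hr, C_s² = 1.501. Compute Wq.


ρ = λ·E[S] = 20.89·0.038 = 0.7938
E[S²] = E[S]²(1+C_s²) = 0.038²·(1+1.501) = 0.003611
Wq = λ·E[S²]/(2(1−ρ)) = 20.89·0.003611/(2·0.2062) = 0.18295 hr

Final: 0.18295 hr


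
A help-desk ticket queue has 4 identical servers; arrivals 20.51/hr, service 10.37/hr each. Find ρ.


ρ = λ/(cμ) = 20.51/(4·10.37) = 20.51/41.48 = 0.4945

Final: 0.4945


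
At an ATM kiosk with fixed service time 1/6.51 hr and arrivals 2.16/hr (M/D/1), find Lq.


ρ = 2.16/6.51 = 0.3318
M/D/1: Lq = ρ²/(2(1−ρ)) = 0.1101/(2·0.6682) = 0.08238

Final: 0.08238


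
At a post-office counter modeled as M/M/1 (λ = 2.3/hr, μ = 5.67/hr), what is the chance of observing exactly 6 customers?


ρ = 2.3/5.67 = 0.4056
P_n = (1−ρ)·ρ^n = (1 − 0.4056)·0.4056^6 = 0.5944·0.004455 = 0.002648

Final: 0.002648


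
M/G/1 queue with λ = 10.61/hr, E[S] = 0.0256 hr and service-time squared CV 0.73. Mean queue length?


ρ = λ·E[S] = 10.61·0.0256 = 0.2716
Lq = ρ²(1+C_s²)/(2(1−ρ)) = 0.07378·(1+0.73)/(2·0.7284)
= 0.07378·1.7300/1.4568 = 0.08761

Final: 0.08761


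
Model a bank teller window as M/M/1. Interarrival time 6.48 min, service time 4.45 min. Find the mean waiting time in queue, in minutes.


λ = 60/6.48 = 9.2593 /hr
μ = 60/4.45 = 13.4831 /hr
ρ = λ/μ = 9.2593/13.4831 = 0.6867
Wq = ρ/(μ−λ) = 0.6867/(13.4831−9.2593) = 0.16258 hr
In minutes: 0.16258·60 = 9.755 min

Final: 9.755 min


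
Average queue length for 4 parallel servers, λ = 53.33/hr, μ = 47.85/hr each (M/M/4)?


a = λ/μ = 1.1145; ρ = a/4 = 0.2786
P₀ = 0.327282
Lq = P₀·a^c·ρ / (c!·(1−ρ)²) = 0.327282·1.54297·0.2786/(24·0.52037)
= 0.01127

Final: 0.01127


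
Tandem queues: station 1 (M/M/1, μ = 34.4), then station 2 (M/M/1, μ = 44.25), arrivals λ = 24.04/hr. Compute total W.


Each node sees arrival rate λ = 24.04/hr (tandem ⇒ throughput preserved).
W₁ = 1/(μ₁−λ) = 1/(34.4−24.04) = 0.09653 hr
W₂ = 1/(μ₂−λ) = 1/(44.25−24.04) = 0.04948 hr
W_total = W₁ + W₂ = 0.09653 + 0.04948 = 0.14601 hr

Final: 0.14601 hr


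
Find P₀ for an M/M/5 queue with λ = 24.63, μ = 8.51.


a = λ/μ = 24.63/8.51 = 2.8942; ρ = a/c = 0.5788
Σ_{k=0}^{4} a^k/k! (terms k=0..4) = 1.00000 + 2.89424 + 4.18832 + 4.04067 + 2.92367 = 15.04690
Tail: a^5/(5!(1−ρ)) = 203.08332/(120·0.4212) = 4.01841
P₀ = 1/(15.04690 + 4.01841) = 1/19.06531 = 0.052451

Final: 0.052451


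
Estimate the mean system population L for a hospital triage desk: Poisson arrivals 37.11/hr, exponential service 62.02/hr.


ρ = λ/μ = 37.11/62.02 = 0.5984
L = ρ/(1−ρ) = 0.5984/(1 − 0.5984) = 0.5984/0.4016 = 1.4898

Final: 1.4898


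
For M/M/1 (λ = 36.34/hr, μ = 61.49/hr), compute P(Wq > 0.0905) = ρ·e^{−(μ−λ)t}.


ρ = 36.34/61.49 = 0.5910
P(Wq > t) = ρ·e^{−(μ−λ)t} = 0.5910·e^{−2.2761}
= 0.5910·0.102686 = 0.060687

Final: 0.060687


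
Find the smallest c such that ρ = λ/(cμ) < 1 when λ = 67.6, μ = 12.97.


Stability requires cμ > λ ⇔ c > λ/μ.
λ/μ = 67.6/12.97 = 5.2120
Minimum integer c = ⌊5.2120⌋ + 1 = 6
Check: 6·12.97 = 77.82 > 67.6, while 5·12.97 = 64.85 ≤ 67.6

Final: 6 servers


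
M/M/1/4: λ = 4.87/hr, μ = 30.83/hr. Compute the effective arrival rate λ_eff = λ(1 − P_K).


ρ = 0.1580; P_K = (1−ρ)ρ^4/(1−ρ^5) = 0.0005243
λ_eff = λ(1 − P_K) = 4.87·(1 − 0.0005243) = 4.87·0.999476 = 4.8674 /hr

Final: 4.8674 /hr


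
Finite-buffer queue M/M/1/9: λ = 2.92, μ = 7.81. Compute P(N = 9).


ρ = λ/μ = 2.92/7.81 = 0.3739
P_K = (1−ρ)ρ^K/(1−ρ^(K+1)) = (0.6261·0.0001428)/(1 − 0.00005337)
= 0.00008938/0.999947 = 0.00008939

Final: 0.00008939


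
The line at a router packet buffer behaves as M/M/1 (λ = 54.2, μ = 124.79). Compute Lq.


ρ = 54.2/124.79 = 0.4343
Lq = ρ²/(1−ρ) = 0.1886/0.5657 = 0.3335

Final: 0.3335


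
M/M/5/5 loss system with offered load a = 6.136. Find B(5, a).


B(c,a) = (a^c/c!) / Σ_{k=0}^{c} a^k/k!
a^5/5! = 72.484560
Σ terms (k=0..5): 1.00000 + 6.13600 + 18.82525 + 38.50391 + 59.06499 + 72.48456 = 196.014709
B = 72.484560/196.014709 = 0.369791

Final: 0.369791


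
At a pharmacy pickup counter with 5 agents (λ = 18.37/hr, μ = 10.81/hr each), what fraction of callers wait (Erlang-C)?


a = λ/μ = 1.6994; ρ = a/5 = 0.3399
P₀ = 0.182232 (from M/M/c formula)
C(c,a) = [a^c/(c!(1−ρ))]·P₀ = [14.17155/(120·0.6601)]·0.182232
= 0.17890·0.182232 = 0.032601

Final: 0.032601


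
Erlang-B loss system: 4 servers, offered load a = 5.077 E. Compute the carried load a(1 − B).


B(4,5.077) = 0.404378 (Erlang-B)
Carried load = a(1 − B) = 5.077·(1 − 0.404378) = 5.077·0.595622 = 3.0240 E

Final: 3.0240 Erlangs


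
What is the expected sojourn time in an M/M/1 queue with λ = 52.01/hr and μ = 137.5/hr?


W = 1/(μ−λ) = 1/(137.5 − 52.01) = 1/85.49 = 0.01170 hr

Final: 0.01170 hr


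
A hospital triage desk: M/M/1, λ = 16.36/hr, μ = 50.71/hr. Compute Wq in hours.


ρ = 16.36/50.71 = 0.3226
Wq = ρ/(μ−λ) = 0.3226/(50.71 − 16.36) = 0.3226/34.35 = 0.009392 hr

Final: 0.009392 hr


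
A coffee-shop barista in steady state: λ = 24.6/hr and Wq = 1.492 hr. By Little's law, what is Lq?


Lq = λWq = 24.6·1.492 = 36.7032

Final: 36.7032


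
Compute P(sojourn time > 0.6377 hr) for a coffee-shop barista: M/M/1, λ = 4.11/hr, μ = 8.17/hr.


W ~ Exponential(μ−λ) for M/M/1.
μ − λ = 8.17 − 4.11 = 4.0600
P(W > t) = e^{−(μ−λ)t} = e^{−2.5891} = 0.075090

Final: 0.075090


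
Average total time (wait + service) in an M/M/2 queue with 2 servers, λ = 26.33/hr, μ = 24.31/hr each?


a = 1.0831; ρ = 0.5415; P₀ = 0.297398
Lq = P₀·a^c·ρ/(c!(1−ρ)²) = 0.44945
Wq = Lq/λ = 0.44945/26.33 = 0.01707 hr
W = Wq + 1/μ = 0.01707 + 0.04114 = 0.05821 hr

Final: 0.05821 hr


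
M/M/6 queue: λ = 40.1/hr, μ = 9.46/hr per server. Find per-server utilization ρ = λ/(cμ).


ρ = λ/(cμ) = 40.1/(6·9.46) = 40.1/56.76 = 0.7065

Final: 0.7065


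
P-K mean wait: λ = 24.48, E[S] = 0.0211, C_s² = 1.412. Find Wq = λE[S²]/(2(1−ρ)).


ρ = λ·E[S] = 24.48·0.0211 = 0.5165
E[S²] = E[S]²(1+C_s²) = 0.0211²·(1+1.412) = 0.001074
Wq = λ·E[S²]/(2(1−ρ)) = 24.48·0.001074/(2·0.4835) = 0.02719 hr

Final: 0.02719 hr


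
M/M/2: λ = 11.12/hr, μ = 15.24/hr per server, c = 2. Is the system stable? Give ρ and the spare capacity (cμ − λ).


Total capacity cμ = 2·15.24 = 30.48/hr
ρ = λ/(cμ) = 11.12/30.48 = 0.3648
Stable ⇔ ρ < 1: YES
Spare capacity = cμ − λ = 30.48 − 11.12 = 19.36/hr

Final: ρ = 0.3648; stable; margin = 19.36/hr


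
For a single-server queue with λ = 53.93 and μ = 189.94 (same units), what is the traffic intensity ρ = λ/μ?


ρ = λ/μ = 53.93/189.94 = 0.2839

Final: 0.2839


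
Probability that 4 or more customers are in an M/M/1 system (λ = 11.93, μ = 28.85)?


ρ = 11.93/28.85 = 0.4135
P(N ≥ n) = ρ^n = 0.4135^4 = 0.029240

Final: 0.029240


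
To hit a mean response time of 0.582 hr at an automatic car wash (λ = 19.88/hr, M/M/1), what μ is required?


W = 1/(μ−λ) ⇒ μ − λ = 1/W = 1/0.582 = 1.7182
μ = λ + 1/W = 19.88 + 1.7182 = 21.5982 per hr

Final: 21.5982 /hr


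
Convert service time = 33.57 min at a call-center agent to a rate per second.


μ = 1/(service time) in consistent units.
1 second = 0.0166667 min, so μ = 0.0166667/33.57 = 0.0004965 per second

Final: 0.0004965 /sec


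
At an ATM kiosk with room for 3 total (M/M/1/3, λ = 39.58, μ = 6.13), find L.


ρ = 39.58/6.13 = 6.4568
L = ρ[1 − (K+1)ρ^K + Kρ^(K+1)] / [(1−ρ)(1−ρ^(K+1))]
Numerator: 6.4568·(1 − 4·269.181957 + 3·1738.045980) = 26720.762185
Denominator: (-5.4568)·(-1737.045980) = 9478.660361
L = 26720.762185/9478.660361 = 2.8190

Final: 2.8190


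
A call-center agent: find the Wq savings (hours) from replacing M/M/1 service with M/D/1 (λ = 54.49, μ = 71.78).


ρ = 54.49/71.78 = 0.7591
Wq(M/M/1) = ρ/(μ−λ) = 0.7591/17.29 = 0.04391 hr
Wq(M/D/1) = ρ/(2(μ−λ)) = 0.02195 hr
Savings = 0.04391 − 0.02195 = 0.02195 hr

Final: 0.02195 hr


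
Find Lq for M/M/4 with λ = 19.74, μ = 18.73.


a = λ/μ = 1.0539; ρ = a/4 = 0.2635
P₀ = 0.347922
Lq = P₀·a^c·ρ / (c!·(1−ρ)²) = 0.347922·1.23378·0.2635/(24·0.54246)
= 0.008687

Final: 0.008687


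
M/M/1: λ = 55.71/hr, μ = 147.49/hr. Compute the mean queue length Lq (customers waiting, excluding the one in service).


ρ = 55.71/147.49 = 0.3777
Lq = ρ²/(1−ρ) = 0.1427/0.6223 = 0.2293

Final: 0.2293


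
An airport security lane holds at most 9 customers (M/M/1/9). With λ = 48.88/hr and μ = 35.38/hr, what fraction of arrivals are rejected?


ρ = λ/μ = 48.88/35.38 = 1.3816
P_K = (1−ρ)ρ^K/(1−ρ^(K+1)) = (-0.3816·18.338353)/(1 − 25.335745)
= -6.997393/-24.335745 = 0.287536

Final: 0.287536


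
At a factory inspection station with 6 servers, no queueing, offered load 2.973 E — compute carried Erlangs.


B(6,2.973) = 0.050685 (Erlang-B)
Carried load = a(1 − B) = 2.973·(1 − 0.050685) = 2.973·0.949315 = 2.8223 E

Final: 2.8223 Erlangs


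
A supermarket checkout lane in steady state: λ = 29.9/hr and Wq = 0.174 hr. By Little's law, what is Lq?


Lq = λWq = 29.9·0.174 = 5.2026

Final: 5.2026


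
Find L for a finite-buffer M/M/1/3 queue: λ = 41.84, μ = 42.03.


ρ = 41.84/42.03 = 0.9955
L = ρ[1 − (K+1)ρ^K + Kρ^(K+1)] / [(1−ρ)(1−ρ^(K+1))]
Numerator: 0.9955·(1 − 4·0.986499 + 3·0.982040) = 0.0001213
Denominator: (0.004521)·(0.017960) = 0.00008119
L = 0.0001213/0.00008119 = 1.4943

Final: 1.4943


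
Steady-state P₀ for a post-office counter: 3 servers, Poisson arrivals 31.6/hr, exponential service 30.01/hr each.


a = λ/μ = 31.6/30.01 = 1.0530; ρ = a/c = 0.3510
Σ_{k=0}^{2} a^k/k! (terms k=0..2) = 1.00000 + 1.05298 + 0.55439 = 2.60737
Tail: a^3/(3!(1−ρ)) = 1.16752/(6·0.6490) = 0.29982
P₀ = 1/(2.60737 + 0.29982) = 1/2.90719 = 0.343975

Final: 0.343975


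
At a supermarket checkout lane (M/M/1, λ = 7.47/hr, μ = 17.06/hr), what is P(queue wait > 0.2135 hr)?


ρ = 7.47/17.06 = 0.4379
P(Wq > t) = ρ·e^{−(μ−λ)t} = 0.4379·e^{−2.0475}
= 0.4379·0.129062 = 0.056512

Final: 0.056512


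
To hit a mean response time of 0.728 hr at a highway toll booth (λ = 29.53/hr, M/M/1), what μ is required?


W = 1/(μ−λ) ⇒ μ − λ = 1/W = 1/0.728 = 1.3736
μ = λ + 1/W = 29.53 + 1.3736 = 30.9036 per hr

Final: 30.9036 /hr


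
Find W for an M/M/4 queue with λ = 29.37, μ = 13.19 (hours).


a = 2.2267; ρ = 0.5567; P₀ = 0.101458
Lq = P₀·a^c·ρ/(c!(1−ρ)²) = 0.29435
Wq = Lq/λ = 0.29435/29.37 = 0.01002 hr
W = Wq + 1/μ = 0.01002 + 0.07582 = 0.08584 hr

Final: 0.08584 hr


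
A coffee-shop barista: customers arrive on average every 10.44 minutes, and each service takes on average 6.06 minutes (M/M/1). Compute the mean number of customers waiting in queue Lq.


λ = 60/10.44 = 5.7471 /hr
μ = 60/6.06 = 9.9010 /hr
ρ = λ/μ = 5.7471/9.9010 = 0.5805
Lq = ρ²/(1−ρ) = 0.3369/0.4195 = 0.8031

Final: 0.8031


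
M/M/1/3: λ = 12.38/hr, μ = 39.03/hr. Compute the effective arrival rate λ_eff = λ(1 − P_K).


ρ = 0.3172; P_K = (1−ρ)ρ^3/(1−ρ^4) = 0.022013
λ_eff = λ(1 − P_K) = 12.38·(1 − 0.022013) = 12.38·0.977987 = 12.1075 /hr

Final: 12.1075 /hr


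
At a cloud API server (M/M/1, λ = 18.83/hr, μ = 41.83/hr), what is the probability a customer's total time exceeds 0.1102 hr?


W ~ Exponential(μ−λ) for M/M/1.
μ − λ = 41.83 − 18.83 = 23.0000
P(W > t) = e^{−(μ−λ)t} = e^{−2.5346} = 0.079293

Final: 0.079293


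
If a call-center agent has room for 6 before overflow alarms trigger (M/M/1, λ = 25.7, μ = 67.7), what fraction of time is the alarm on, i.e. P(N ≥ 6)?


ρ = 25.7/67.7 = 0.3796
P(N ≥ n) = ρ^n = 0.3796^6 = 0.002993

Final: 0.002993


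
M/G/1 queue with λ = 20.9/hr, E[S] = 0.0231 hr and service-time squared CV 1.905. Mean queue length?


ρ = λ·E[S] = 20.9·0.0231 = 0.4828
Lq = ρ²(1+C_s²)/(2(1−ρ)) = 0.2331·(1+1.905)/(2·0.5172)
= 0.2331·2.9050/1.0344 = 0.65458

Final: 0.65458


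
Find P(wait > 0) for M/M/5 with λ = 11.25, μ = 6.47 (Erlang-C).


a = λ/μ = 1.7388; ρ = a/5 = 0.3478
P₀ = 0.175112 (from M/M/c formula)
C(c,a) = [a^c/(c!(1−ρ))]·P₀ = [15.89429/(120·0.6522)]·0.175112
= 0.20307·0.175112 = 0.035561

Final: 0.035561


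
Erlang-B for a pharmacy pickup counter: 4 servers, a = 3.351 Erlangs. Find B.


B(c,a) = (a^c/c!) / Σ_{k=0}^{c} a^k/k!
a^4/4! = 5.253956
Σ terms (k=0..4): 1.00000 + 3.35100 + 5.61460 + 6.27151 + 5.25396 = 21.491066
B = 5.253956/21.491066 = 0.244472

Final: 0.244472


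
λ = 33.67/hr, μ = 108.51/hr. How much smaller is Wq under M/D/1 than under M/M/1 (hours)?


ρ = 33.67/108.51 = 0.3103
Wq(M/M/1) = ρ/(μ−λ) = 0.3103/74.84 = 0.004146 hr
Wq(M/D/1) = ρ/(2(μ−λ)) = 0.002073 hr
Savings = 0.004146 − 0.002073 = 0.002073 hr

Final: 0.002073 hr


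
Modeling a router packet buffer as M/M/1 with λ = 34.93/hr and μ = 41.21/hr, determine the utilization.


ρ = λ/μ = 34.93/41.21 = 0.8476

Final: 0.8476


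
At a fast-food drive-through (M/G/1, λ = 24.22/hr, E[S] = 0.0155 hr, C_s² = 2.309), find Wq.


ρ = λ·E[S] = 24.22·0.0155 = 0.3754
E[S²] = E[S]²(1+C_s²) = 0.0155²·(1+2.309) = 0.0007950
Wq = λ·E[S²]/(2(1−ρ)) = 24.22·0.0007950/(2·0.6246) = 0.01541 hr

Final: 0.01541 hr


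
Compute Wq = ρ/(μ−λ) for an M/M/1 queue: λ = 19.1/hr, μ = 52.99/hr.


ρ = 19.1/52.99 = 0.3604
Wq = ρ/(μ−λ) = 0.3604/(52.99 − 19.1) = 0.3604/33.89 = 0.01064 hr

Final: 0.01064 hr


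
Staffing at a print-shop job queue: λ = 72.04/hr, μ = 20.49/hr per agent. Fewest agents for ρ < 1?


Stability requires cμ > λ ⇔ c > λ/μ.
λ/μ = 72.04/20.49 = 3.5159
Minimum integer c = ⌊3.5159⌋ + 1 = 4
Check: 4·20.49 = 81.96 > 72.04, while 3·20.49 = 61.47 ≤ 72.04

Final: 4 servers


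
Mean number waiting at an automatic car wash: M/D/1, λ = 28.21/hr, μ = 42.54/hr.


ρ = 28.21/42.54 = 0.6631
M/D/1: Lq = ρ²/(2(1−ρ)) = 0.4398/(2·0.3369) = 0.65273

Final: 0.65273


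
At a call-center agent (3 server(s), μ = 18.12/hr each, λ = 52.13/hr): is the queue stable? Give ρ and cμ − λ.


Total capacity cμ = 3·18.12 = 54.36/hr
ρ = λ/(cμ) = 52.13/54.36 = 0.9590
Stable ⇔ ρ < 1: YES
Spare capacity = cμ − λ = 54.36 − 52.13 = 2.23/hr

Final: ρ = 0.9590; stable; margin = 2.23/hr


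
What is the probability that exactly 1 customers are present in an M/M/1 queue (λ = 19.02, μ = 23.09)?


ρ = 19.02/23.09 = 0.8237
P_n = (1−ρ)·ρ^n = (1 − 0.8237)·0.8237^1 = 0.1763·0.823733 = 0.145197

Final: 0.145197


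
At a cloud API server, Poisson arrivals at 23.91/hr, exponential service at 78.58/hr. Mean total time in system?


W = 1/(μ−λ) = 1/(78.58 − 23.91) = 1/54.67 = 0.01829 hr

Final: 0.01829 hr


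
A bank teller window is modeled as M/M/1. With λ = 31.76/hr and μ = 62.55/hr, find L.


ρ = λ/μ = 31.76/62.55 = 0.5078
L = ρ/(1−ρ) = 0.5078/(1 − 0.5078) = 0.5078/0.4922 = 1.0315

Final: 1.0315


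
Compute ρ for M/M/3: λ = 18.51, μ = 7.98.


ρ = λ/(cμ) = 18.51/(3·7.98) = 18.51/23.94 = 0.7732

Final: 0.7732


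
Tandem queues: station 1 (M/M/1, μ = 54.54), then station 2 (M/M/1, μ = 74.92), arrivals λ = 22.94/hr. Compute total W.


Each node sees arrival rate λ = 22.94/hr (tandem ⇒ throughput preserved).
W₁ = 1/(μ₁−λ) = 1/(54.54−22.94) = 0.03165 hr
W₂ = 1/(μ₂−λ) = 1/(74.92−22.94) = 0.01924 hr
W_total = W₁ + W₂ = 0.03165 + 0.01924 = 0.05088 hr

Final: 0.05088 hr


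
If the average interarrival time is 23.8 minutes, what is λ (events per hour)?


λ = 1/(interarrival time) in consistent units.
1 hour = 60 min, so λ = 60/23.8 = 2.5210 per hour

Final: 2.5210 /hr


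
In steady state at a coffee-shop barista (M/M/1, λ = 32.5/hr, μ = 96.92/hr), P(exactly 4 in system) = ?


ρ = 32.5/96.92 = 0.3353
P_n = (1−ρ)·ρ^n = (1 − 0.3353)·0.3353^4 = 0.6647·0.012644 = 0.008404

Final: 0.008404


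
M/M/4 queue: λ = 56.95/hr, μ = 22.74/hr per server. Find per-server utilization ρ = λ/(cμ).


ρ = λ/(cμ) = 56.95/(4·22.74) = 56.95/90.96 = 0.6261

Final: 0.6261


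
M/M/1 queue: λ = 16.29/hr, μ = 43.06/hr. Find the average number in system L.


ρ = λ/μ = 16.29/43.06 = 0.3783
L = ρ/(1−ρ) = 0.3783/(1 − 0.3783) = 0.3783/0.6217 = 0.6085

Final: 0.6085


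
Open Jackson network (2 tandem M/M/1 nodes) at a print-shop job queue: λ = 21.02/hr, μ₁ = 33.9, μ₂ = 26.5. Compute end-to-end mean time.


Each node sees arrival rate λ = 21.02/hr (tandem ⇒ throughput preserved).
W₁ = 1/(μ₁−λ) = 1/(33.9−21.02) = 0.07764 hr
W₂ = 1/(μ₂−λ) = 1/(26.5−21.02) = 0.18248 hr
W_total = W₁ + W₂ = 0.07764 + 0.18248 = 0.26012 hr

Final: 0.26012 hr


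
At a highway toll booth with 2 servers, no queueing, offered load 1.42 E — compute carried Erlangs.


B(2,1.42) = 0.294090 (Erlang-B)
Carried load = a(1 − B) = 1.42·(1 − 0.294090) = 1.42·0.705910 = 1.0024 E

Final: 1.0024 Erlangs


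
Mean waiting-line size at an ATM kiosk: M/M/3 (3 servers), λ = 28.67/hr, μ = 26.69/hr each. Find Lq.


a = λ/μ = 1.0742; ρ = a/3 = 0.3581
P₀ = 0.336369
Lq = P₀·a^c·ρ / (c!·(1−ρ)²) = 0.336369·1.23947·0.3581/(6·0.41208)
= 0.06038

Final: 0.06038
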